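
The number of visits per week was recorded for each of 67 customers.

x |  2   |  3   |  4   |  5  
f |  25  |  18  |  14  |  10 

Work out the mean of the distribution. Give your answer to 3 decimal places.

3.134

Values: 2, 3, 4, 5
Σfx = 25×2 + 18×3 + 14×4 + 10×5 = 210
n = Σf = 67
Mean = 210 / 67 = 3.1343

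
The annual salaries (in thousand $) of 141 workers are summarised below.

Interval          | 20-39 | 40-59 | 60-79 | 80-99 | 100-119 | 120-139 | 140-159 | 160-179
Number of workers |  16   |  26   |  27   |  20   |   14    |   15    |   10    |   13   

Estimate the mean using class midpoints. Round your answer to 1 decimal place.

89.4

Midpoints: 29.5, 49.5, 69.5, 89.5, 109.5, 129.5, 149.5, 169.5
Σfm = 16×29.5 + 26×49.5 + 27×69.5 + 20×89.5 + 14×109.5 + 15×129.5 + 10×149.5 + 13×169.5 = 12599.5
n = Σf = 141
Mean = 12599.5 / 141 = 89.3582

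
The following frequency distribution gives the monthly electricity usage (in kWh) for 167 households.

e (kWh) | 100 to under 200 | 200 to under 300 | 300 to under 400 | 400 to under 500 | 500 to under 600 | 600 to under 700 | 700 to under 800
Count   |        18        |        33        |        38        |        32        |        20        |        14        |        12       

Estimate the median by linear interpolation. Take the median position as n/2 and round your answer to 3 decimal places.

385.526

Cumulative frequencies: 18, 51, 89, 121, 141, 155, 167
n = 167; position = n/2 = 83.5.
This falls in the class 300 to under 400: L = 300, F = 51, f = 38, h = 100.
Median ≈ 300 + ((83.5 − 51) / 38) × 100 = 385.5263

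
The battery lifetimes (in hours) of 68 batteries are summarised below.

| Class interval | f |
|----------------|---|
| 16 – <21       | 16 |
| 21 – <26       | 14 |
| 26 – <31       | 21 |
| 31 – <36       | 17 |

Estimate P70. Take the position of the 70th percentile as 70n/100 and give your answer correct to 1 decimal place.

Cumulative frequencies: 16, 30, 51, 68
n = 68; position = 70n/100 = 47.6.
This falls in the class 26 – <31: L = 26, F = 30, f = 21, h = 5.
70th percentile ≈ 26 + ((47.6 − 30) / 21) × 5 = 30.1905

30.2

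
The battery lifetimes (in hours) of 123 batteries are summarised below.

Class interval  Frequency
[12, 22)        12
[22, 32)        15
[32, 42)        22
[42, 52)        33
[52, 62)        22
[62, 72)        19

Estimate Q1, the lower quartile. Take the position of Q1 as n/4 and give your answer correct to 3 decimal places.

Cumulative frequencies: 12, 27, 49, 82, 104, 123
n = 123; position = n/4 = 30.75.
This falls in the class [32, 42): L = 32, F = 27, f = 22, h = 10.
Lower quartile ≈ 32 + ((30.75 − 27) / 22) × 10 = 33.7045

33.705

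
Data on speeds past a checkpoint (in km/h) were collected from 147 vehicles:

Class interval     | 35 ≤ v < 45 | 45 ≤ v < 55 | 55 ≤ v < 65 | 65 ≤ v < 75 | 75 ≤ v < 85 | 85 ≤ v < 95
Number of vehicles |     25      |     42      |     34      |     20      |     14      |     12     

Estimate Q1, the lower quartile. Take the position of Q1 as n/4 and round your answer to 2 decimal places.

47.80

Cumulative frequencies: 25, 67, 101, 121, 135, 147
n = 147; position = n/4 = 36.75.
This falls in the class 45 ≤ v < 55: L = 45, F = 25, f = 42, h = 10.
Lower quartile ≈ 45 + ((36.75 − 25) / 42) × 10 = 47.7976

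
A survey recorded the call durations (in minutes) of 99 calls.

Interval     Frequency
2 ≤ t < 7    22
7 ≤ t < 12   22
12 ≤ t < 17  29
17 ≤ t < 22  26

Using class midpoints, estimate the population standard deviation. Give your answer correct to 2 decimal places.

Midpoints: 4.5, 9.5, 14.5, 19.5
n = 99, Σfm = 1235.5, mean = 12.4798
Σfm² = 18414.75
Σf(m − x̄)² = Σfm² − (Σfm)²/n = 18414.75 − 1235.5²/99 = 2995.9596
Population variance = 2995.9596 / 99 = 30.2622
Standard deviation = √30.2622 = 5.5011

5.50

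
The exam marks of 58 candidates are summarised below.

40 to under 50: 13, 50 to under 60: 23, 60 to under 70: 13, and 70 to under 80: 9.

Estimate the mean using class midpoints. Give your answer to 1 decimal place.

Midpoints: 45, 55, 65, 75
Σfm = 13×45 + 23×55 + 13×65 + 9×75 = 3370
n = Σf = 58
Mean = 3370 / 58 = 58.1034

58.1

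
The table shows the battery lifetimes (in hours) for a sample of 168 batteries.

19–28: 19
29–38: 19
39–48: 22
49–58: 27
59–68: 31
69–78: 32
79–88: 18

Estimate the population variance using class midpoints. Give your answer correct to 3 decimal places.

Midpoints: 23.5, 33.5, 43.5, 53.5, 63.5, 73.5, 83.5
n = 168, Σfm = 9308, mean = 55.4048
Σfm² = 574098
Σf(m − x̄)² = Σfm² − (Σfm)²/n = 574098 − 9308²/168 = 58390.4762
Population variance = 58390.4762 / 168 = 347.5624

347.562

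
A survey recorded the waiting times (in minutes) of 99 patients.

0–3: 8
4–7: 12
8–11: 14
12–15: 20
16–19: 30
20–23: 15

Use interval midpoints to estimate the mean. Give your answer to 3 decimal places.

13.419

Midpoints: 1.5, 5.5, 9.5, 13.5, 17.5, 21.5
Σfm = 8×1.5 + 12×5.5 + 14×9.5 + 20×13.5 + 30×17.5 + 15×21.5 = 1328.5
n = Σf = 99
Mean = 1328.5 / 99 = 13.4192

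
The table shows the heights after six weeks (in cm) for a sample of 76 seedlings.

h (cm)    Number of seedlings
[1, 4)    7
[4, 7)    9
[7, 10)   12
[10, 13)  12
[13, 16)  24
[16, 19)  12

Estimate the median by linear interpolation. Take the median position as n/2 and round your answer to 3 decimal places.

Cumulative frequencies: 7, 16, 28, 40, 64, 76
n = 76; position = n/2 = 38.
This falls in the class [10, 13): L = 10, F = 28, f = 12, h = 3.
Median ≈ 10 + ((38 − 28) / 12) × 3 = 12.5000

12.500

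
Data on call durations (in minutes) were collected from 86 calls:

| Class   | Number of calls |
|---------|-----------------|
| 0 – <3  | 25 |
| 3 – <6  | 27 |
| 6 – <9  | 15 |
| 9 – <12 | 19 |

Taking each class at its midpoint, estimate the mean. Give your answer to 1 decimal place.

5.5

Midpoints: 1.5, 4.5, 7.5, 10.5
Σfm = 25×1.5 + 27×4.5 + 15×7.5 + 19×10.5 = 471
n = Σf = 86
Mean = 471 / 86 = 5.4767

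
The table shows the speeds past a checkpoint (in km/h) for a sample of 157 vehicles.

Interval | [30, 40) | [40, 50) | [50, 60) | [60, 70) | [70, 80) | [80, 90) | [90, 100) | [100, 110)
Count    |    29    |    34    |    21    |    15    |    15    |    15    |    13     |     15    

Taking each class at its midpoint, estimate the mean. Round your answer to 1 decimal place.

63.0

Midpoints: 35, 45, 55, 65, 75, 85, 95, 105
Σfm = 29×35 + 34×45 + 21×55 + 15×65 + 15×75 + 15×85 + 13×95 + 15×105 = 9885
n = Σf = 157
Mean = 9885 / 157 = 62.9618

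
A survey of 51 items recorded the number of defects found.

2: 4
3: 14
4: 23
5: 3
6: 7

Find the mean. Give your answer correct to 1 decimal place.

Values: 2, 3, 4, 5, 6
Σfx = 4×2 + 14×3 + 23×4 + 3×5 + 7×6 = 199
n = Σf = 51
Mean = 199 / 51 = 3.9020

3.9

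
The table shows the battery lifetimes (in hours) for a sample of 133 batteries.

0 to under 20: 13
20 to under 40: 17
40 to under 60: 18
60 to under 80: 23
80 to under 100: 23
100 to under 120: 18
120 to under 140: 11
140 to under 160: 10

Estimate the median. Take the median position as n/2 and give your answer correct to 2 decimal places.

Cumulative frequencies: 13, 30, 48, 71, 94, 112, 123, 133
n = 133; position = n/2 = 66.5.
This falls in the class 60 to under 80: L = 60, F = 48, f = 23, h = 20.
Median ≈ 60 + ((66.5 − 48) / 23) × 20 = 76.0870

76.09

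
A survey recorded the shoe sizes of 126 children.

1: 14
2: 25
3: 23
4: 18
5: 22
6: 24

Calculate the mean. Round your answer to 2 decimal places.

Values: 1, 2, 3, 4, 5, 6
Σfx = 14×1 + 25×2 + 23×3 + 18×4 + 22×5 + 24×6 = 459
n = Σf = 126
Mean = 459 / 126 = 3.6429

3.64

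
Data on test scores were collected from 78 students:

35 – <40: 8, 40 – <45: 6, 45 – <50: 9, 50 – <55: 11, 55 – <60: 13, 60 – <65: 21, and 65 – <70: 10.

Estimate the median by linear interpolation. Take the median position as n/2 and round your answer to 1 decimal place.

56.9

Cumulative frequencies: 8, 14, 23, 34, 47, 68, 78
n = 78; position = n/2 = 39.
This falls in the class 55 – <60: L = 55, F = 34, f = 13, h = 5.
Median ≈ 55 + ((39 − 34) / 13) × 5 = 56.9231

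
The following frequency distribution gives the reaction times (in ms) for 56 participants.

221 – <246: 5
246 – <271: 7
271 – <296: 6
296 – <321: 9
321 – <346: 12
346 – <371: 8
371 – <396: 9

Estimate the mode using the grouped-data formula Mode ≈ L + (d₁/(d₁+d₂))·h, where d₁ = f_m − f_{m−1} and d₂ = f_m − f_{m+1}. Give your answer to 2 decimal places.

331.71

Modal class: 321 – <346 (highest frequency 12).
d₁ = 12 − 9 = 3, d₂ = 12 − 8 = 4
Mode ≈ 321 + (3/(3+4)) × 25 = 321 + 10.7143 = 331.7143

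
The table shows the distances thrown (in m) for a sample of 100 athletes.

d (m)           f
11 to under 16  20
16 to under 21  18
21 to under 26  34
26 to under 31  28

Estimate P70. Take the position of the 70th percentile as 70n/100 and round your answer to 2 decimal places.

25.71

Cumulative frequencies: 20, 38, 72, 100
n = 100; position = 70n/100 = 70.
This falls in the class 21 to under 26: L = 21, F = 38, f = 34, h = 5.
70th percentile ≈ 21 + ((70 − 38) / 34) × 5 = 25.7059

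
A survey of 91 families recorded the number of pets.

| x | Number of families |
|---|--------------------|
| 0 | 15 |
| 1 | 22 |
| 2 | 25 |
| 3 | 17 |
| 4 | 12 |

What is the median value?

2

Cumulative frequencies: 15, 37, 62, 79, 91
n = 91, so the median is the value in position (n+1)/2 = 46.
Position 46 falls at value 2.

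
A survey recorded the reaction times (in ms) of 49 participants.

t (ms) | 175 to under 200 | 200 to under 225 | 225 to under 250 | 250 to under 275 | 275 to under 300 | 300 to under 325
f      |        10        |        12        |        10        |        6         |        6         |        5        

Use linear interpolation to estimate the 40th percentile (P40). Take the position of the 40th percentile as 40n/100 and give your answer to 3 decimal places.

Cumulative frequencies: 10, 22, 32, 38, 44, 49
n = 49; position = 40n/100 = 19.6.
This falls in the class 200 to under 225: L = 200, F = 10, f = 12, h = 25.
40th percentile ≈ 200 + ((19.6 − 10) / 12) × 25 = 220.0000

220.000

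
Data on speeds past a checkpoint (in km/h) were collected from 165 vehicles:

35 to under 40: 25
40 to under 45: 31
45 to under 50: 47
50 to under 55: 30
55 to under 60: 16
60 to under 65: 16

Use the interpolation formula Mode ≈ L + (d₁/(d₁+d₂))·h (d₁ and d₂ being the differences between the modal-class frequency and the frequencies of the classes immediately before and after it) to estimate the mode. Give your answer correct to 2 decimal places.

47.42

Modal class: 45 to under 50 (highest frequency 47).
d₁ = 47 − 31 = 16, d₂ = 47 − 30 = 17
Mode ≈ 45 + (16/(16+17)) × 5 = 45 + 2.4242 = 47.4242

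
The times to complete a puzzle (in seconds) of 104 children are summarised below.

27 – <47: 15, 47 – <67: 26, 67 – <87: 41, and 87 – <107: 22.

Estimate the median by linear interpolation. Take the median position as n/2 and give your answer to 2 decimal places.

Cumulative frequencies: 15, 41, 82, 104
n = 104; position = n/2 = 52.
This falls in the class 67 – <87: L = 67, F = 41, f = 41, h = 20.
Median ≈ 67 + ((52 − 41) / 41) × 20 = 72.3659

72.37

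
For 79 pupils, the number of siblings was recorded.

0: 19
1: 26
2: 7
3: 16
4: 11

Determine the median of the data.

1

Cumulative frequencies: 19, 45, 52, 68, 79
n = 79, so the median is the value in position (n+1)/2 = 40.
Position 40 falls at value 1.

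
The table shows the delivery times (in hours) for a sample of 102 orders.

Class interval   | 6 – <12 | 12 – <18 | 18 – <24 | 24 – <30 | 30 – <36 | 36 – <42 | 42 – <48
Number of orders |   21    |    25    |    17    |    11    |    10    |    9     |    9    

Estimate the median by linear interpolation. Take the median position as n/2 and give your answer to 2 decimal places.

Cumulative frequencies: 21, 46, 63, 74, 84, 93, 102
n = 102; position = n/2 = 51.
This falls in the class 18 – <24: L = 18, F = 46, f = 17, h = 6.
Median ≈ 18 + ((51 − 46) / 17) × 6 = 19.7647

19.76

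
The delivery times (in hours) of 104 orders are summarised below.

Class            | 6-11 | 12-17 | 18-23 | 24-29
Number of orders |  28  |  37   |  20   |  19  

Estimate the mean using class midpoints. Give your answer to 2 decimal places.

Midpoints: 8.5, 14.5, 20.5, 26.5
Σfm = 28×8.5 + 37×14.5 + 20×20.5 + 19×26.5 = 1688
n = Σf = 104
Mean = 1688 / 104 = 16.2308

16.23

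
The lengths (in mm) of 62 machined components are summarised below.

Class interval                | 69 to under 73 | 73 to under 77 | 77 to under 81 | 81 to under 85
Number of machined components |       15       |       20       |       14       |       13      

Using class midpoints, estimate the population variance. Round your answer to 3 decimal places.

18.302

Midpoints: 71, 75, 79, 83
n = 62, Σfm = 4750, mean = 76.6129
Σfm² = 365046
Σf(m − x̄)² = Σfm² − (Σfm)²/n = 365046 − 4750²/62 = 1134.7097
Population variance = 1134.7097 / 62 = 18.3018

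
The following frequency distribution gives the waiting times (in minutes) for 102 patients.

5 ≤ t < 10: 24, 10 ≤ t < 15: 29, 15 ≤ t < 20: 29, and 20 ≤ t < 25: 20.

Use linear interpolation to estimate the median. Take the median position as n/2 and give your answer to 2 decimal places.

14.66

Cumulative frequencies: 24, 53, 82, 102
n = 102; position = n/2 = 51.
This falls in the class 10 ≤ t < 15: L = 10, F = 24, f = 29, h = 5.
Median ≈ 10 + ((51 − 24) / 29) × 5 = 14.6552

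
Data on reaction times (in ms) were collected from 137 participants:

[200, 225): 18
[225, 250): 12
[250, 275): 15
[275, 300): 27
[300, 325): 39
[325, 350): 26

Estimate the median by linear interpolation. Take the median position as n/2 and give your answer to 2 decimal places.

296.76

Cumulative frequencies: 18, 30, 45, 72, 111, 137
n = 137; position = n/2 = 68.5.
This falls in the class [275, 300): L = 275, F = 45, f = 27, h = 25.
Median ≈ 275 + ((68.5 − 45) / 27) × 25 = 296.7593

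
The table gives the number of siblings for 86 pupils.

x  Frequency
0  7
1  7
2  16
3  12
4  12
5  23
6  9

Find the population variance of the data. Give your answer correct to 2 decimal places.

Values: 0, 1, 2, 3, 4, 5, 6
n = 86, Σfx = 292, mean = 3.3953
Σfx² = 1270
Σf(x − x̄)² = Σfx² − (Σfx)²/n = 1270 − 292²/86 = 278.5581
Population variance = 278.5581 / 86 = 3.2390

3.24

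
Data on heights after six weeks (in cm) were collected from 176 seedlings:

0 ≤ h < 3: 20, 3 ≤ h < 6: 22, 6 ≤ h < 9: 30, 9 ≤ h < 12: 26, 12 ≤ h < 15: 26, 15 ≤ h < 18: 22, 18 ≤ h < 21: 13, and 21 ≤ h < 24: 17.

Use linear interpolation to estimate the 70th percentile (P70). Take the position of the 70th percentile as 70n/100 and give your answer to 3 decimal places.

Cumulative frequencies: 20, 42, 72, 98, 124, 146, 159, 176
n = 176; position = 70n/100 = 123.2.
This falls in the class 12 ≤ h < 15: L = 12, F = 98, f = 26, h = 3.
70th percentile ≈ 12 + ((123.2 − 98) / 26) × 3 = 14.9077

14.908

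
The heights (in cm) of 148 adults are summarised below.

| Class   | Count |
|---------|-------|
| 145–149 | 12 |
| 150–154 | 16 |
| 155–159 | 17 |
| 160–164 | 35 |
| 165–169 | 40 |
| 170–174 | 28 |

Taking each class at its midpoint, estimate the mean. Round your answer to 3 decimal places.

162.372

Midpoints: 147, 152, 157, 162, 167, 172
Σfm = 12×147 + 16×152 + 17×157 + 35×162 + 40×167 + 28×172 = 24031
n = Σf = 148
Mean = 24031 / 148 = 162.3716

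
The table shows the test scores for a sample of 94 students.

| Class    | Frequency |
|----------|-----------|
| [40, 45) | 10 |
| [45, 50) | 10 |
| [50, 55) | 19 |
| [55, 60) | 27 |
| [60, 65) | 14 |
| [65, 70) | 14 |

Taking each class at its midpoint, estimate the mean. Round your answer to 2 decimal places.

56.06

Midpoints: 42.5, 47.5, 52.5, 57.5, 62.5, 67.5
Σfm = 10×42.5 + 10×47.5 + 19×52.5 + 27×57.5 + 14×62.5 + 14×67.5 = 5270
n = Σf = 94
Mean = 5270 / 94 = 56.0638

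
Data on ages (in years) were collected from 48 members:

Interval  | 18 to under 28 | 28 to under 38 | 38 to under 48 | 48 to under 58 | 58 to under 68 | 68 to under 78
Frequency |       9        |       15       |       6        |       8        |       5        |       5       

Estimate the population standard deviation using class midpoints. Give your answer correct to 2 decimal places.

16.07

Midpoints: 23, 33, 43, 53, 63, 73
n = 48, Σfm = 2064, mean = 43.0000
Σfm² = 101152
Σf(m − x̄)² = Σfm² − (Σfm)²/n = 101152 − 2064²/48 = 12400.0000
Population variance = 12400.0000 / 48 = 258.3333
Standard deviation = √258.3333 = 16.0728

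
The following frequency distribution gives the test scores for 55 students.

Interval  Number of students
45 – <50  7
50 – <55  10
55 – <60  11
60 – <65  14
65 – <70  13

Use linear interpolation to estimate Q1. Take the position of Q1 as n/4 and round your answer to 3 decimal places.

53.375

Cumulative frequencies: 7, 17, 28, 42, 55
n = 55; position = n/4 = 13.75.
This falls in the class 50 – <55: L = 50, F = 7, f = 10, h = 5.
Lower quartile ≈ 50 + ((13.75 − 7) / 10) × 5 = 53.3750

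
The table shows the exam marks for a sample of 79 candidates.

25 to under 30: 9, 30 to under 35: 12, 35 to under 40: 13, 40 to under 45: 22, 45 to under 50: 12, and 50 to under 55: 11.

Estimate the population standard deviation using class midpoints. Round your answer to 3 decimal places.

Midpoints: 27.5, 32.5, 37.5, 42.5, 47.5, 52.5
n = 79, Σfm = 3207.5, mean = 40.6013
Σfm² = 134893.75
Σf(m − x̄)² = Σfm² − (Σfm)²/n = 134893.75 − 3207.5²/79 = 4665.1899
Population variance = 4665.1899 / 79 = 59.0530
Standard deviation = √59.0530 = 7.6846

7.685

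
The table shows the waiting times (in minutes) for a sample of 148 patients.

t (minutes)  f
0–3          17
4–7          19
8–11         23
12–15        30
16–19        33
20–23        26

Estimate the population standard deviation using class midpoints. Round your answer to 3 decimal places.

6.444

Midpoints: 1.5, 5.5, 9.5, 13.5, 17.5, 21.5
n = 148, Σfm = 1890, mean = 12.7703
Σfm² = 30281
Σf(m − x̄)² = Σfm² − (Σfm)²/n = 30281 − 1890²/148 = 6145.1892
Population variance = 6145.1892 / 148 = 41.5215
Standard deviation = √41.5215 = 6.4437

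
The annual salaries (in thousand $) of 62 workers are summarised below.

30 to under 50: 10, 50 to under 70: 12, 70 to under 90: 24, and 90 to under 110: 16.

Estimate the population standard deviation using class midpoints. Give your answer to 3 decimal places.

Midpoints: 40, 60, 80, 100
n = 62, Σfm = 4640, mean = 74.8387
Σfm² = 372800
Σf(m − x̄)² = Σfm² − (Σfm)²/n = 372800 − 4640²/62 = 25548.3871
Population variance = 25548.3871 / 62 = 412.0708
Standard deviation = √412.0708 = 20.2995

20.300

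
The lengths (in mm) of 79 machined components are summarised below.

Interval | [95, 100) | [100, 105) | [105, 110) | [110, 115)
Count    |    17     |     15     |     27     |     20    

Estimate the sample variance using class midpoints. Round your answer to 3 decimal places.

Midpoints: 97.5, 102.5, 107.5, 112.5
n = 79, Σfm = 8347.5, mean = 105.6646
Σfm² = 884343.75
Σf(m − x̄)² = Σfm² − (Σfm)²/n = 884343.75 − 8347.5²/79 = 2308.8608
Sample variance = 2308.8608 / 78 = 29.6008

29.601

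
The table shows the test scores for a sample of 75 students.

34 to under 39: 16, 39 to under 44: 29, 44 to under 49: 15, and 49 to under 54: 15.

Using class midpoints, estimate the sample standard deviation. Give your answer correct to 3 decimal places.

5.192

Midpoints: 36.5, 41.5, 46.5, 51.5
n = 75, Σfm = 3257.5, mean = 43.4333
Σfm² = 143478.75
Σf(m − x̄)² = Σfm² − (Σfm)²/n = 143478.75 − 3257.5²/75 = 1994.6667
Sample variance = 1994.6667 / 74 = 26.9550
Standard deviation = √26.9550 = 5.1918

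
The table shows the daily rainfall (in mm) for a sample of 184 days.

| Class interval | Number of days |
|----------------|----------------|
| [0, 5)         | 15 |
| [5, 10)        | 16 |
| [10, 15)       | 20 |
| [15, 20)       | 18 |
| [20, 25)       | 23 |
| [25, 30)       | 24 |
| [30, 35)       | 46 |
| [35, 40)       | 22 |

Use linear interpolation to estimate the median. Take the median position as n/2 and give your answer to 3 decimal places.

Cumulative frequencies: 15, 31, 51, 69, 92, 116, 162, 184
n = 184; position = n/2 = 92.
This falls in the class [20, 25): L = 20, F = 69, f = 23, h = 5.
Median ≈ 20 + ((92 − 69) / 23) × 5 = 25.0000

25.000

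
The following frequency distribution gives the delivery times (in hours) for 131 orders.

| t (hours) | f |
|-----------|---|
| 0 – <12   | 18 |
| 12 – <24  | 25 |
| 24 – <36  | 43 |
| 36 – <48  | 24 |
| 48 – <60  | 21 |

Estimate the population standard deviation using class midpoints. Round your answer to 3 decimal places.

Midpoints: 6, 18, 30, 42, 54
n = 131, Σfm = 3990, mean = 30.4580
Σfm² = 151020
Σf(m − x̄)² = Σfm² − (Σfm)²/n = 151020 − 3990²/131 = 29492.5191
Population variance = 29492.5191 / 131 = 225.1337
Standard deviation = √225.1337 = 15.0045

15.004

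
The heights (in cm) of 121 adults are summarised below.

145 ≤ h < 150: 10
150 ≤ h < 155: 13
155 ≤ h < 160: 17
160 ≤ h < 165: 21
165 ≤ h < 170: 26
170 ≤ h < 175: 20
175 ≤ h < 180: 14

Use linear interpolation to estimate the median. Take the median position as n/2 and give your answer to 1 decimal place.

164.9

Cumulative frequencies: 10, 23, 40, 61, 87, 107, 121
n = 121; position = n/2 = 60.5.
This falls in the class 160 ≤ h < 165: L = 160, F = 40, f = 21, h = 5.
Median ≈ 160 + ((60.5 − 40) / 21) × 5 = 164.8810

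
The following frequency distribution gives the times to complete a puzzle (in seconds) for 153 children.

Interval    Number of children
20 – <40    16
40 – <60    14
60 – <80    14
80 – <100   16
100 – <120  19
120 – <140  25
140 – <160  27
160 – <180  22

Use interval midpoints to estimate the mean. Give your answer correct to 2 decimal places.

Midpoints: 30, 50, 70, 90, 110, 130, 150, 170
Σfm = 16×30 + 14×50 + 14×70 + 16×90 + 19×110 + 25×130 + 27×150 + 22×170 = 16730
n = Σf = 153
Mean = 16730 / 153 = 109.3464

109.35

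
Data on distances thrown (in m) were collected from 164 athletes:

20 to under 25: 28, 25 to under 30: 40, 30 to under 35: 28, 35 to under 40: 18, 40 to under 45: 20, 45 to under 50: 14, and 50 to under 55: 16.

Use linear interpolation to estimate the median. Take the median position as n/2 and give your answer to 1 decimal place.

Cumulative frequencies: 28, 68, 96, 114, 134, 148, 164
n = 164; position = n/2 = 82.
This falls in the class 30 to under 35: L = 30, F = 68, f = 28, h = 5.
Median ≈ 30 + ((82 − 68) / 28) × 5 = 32.5000

32.5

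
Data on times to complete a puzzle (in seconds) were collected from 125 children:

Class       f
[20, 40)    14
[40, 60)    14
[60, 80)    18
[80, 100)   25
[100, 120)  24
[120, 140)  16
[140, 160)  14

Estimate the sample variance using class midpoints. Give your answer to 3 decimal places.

1332.903

Midpoints: 30, 50, 70, 90, 110, 130, 150
n = 125, Σfm = 11450, mean = 91.6000
Σfm² = 1214100
Σf(m − x̄)² = Σfm² − (Σfm)²/n = 1214100 − 11450²/125 = 165280.0000
Sample variance = 165280.0000 / 124 = 1332.9032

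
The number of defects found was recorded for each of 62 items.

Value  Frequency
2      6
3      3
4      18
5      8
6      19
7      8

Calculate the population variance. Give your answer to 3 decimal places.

2.165

Values: 2, 3, 4, 5, 6, 7
n = 62, Σfx = 303, mean = 4.8871
Σfx² = 1615
Σf(x − x̄)² = Σfx² − (Σfx)²/n = 1615 − 303²/62 = 134.2097
Population variance = 134.2097 / 62 = 2.1647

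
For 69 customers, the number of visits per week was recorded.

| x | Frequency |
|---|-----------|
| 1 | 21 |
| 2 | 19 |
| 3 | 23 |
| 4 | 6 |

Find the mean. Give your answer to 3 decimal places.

Values: 1, 2, 3, 4
Σfx = 21×1 + 19×2 + 23×3 + 6×4 = 152
n = Σf = 69
Mean = 152 / 69 = 2.2029

2.203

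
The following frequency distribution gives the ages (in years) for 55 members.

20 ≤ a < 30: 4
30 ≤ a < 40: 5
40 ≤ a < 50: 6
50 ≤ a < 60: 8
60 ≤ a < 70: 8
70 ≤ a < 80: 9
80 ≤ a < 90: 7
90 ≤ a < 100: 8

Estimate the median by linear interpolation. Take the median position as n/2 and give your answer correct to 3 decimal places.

Cumulative frequencies: 4, 9, 15, 23, 31, 40, 47, 55
n = 55; position = n/2 = 27.5.
This falls in the class 60 ≤ a < 70: L = 60, F = 23, f = 8, h = 10.
Median ≈ 60 + ((27.5 − 23) / 8) × 10 = 65.6250

65.625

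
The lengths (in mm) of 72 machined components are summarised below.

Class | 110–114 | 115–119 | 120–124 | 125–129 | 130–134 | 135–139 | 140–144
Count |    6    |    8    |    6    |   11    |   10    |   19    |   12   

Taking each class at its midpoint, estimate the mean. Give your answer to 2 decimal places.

130.06

Midpoints: 112, 117, 122, 127, 132, 137, 142
Σfm = 6×112 + 8×117 + 6×122 + 11×127 + 10×132 + 19×137 + 12×142 = 9364
n = Σf = 72
Mean = 9364 / 72 = 130.0556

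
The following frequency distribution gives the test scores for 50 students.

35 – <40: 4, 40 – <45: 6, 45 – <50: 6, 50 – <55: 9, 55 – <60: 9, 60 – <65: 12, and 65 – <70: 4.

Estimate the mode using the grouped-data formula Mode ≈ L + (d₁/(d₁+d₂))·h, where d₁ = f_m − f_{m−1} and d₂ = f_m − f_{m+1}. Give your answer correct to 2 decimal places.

Modal class: 60 – <65 (highest frequency 12).
d₁ = 12 − 9 = 3, d₂ = 12 − 4 = 8
Mode ≈ 60 + (3/(3+8)) × 5 = 60 + 1.3636 = 61.3636

61.36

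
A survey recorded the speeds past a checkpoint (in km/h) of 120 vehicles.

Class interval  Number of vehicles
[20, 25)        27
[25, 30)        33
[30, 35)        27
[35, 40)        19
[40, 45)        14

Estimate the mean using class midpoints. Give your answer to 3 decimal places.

Midpoints: 22.5, 27.5, 32.5, 37.5, 42.5
Σfm = 27×22.5 + 33×27.5 + 27×32.5 + 19×37.5 + 14×42.5 = 3700
n = Σf = 120
Mean = 3700 / 120 = 30.8333

30.833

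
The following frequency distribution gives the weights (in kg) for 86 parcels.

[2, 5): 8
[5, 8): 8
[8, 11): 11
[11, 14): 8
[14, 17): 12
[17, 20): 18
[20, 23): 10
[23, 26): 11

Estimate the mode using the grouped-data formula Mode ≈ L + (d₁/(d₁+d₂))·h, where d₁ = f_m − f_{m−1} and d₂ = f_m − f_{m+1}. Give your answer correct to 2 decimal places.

Modal class: [17, 20) (highest frequency 18).
d₁ = 18 − 12 = 6, d₂ = 18 − 10 = 8
Mode ≈ 17 + (6/(6+8)) × 3 = 17 + 1.2857 = 18.2857

18.29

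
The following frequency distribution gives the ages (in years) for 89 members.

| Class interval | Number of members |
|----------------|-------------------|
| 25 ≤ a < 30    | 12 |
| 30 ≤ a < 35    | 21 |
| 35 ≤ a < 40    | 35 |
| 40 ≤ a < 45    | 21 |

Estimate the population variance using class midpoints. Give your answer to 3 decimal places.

23.463

Midpoints: 27.5, 32.5, 37.5, 42.5
n = 89, Σfm = 3217.5, mean = 36.1517
Σfm² = 118406.25
Σf(m − x̄)² = Σfm² − (Σfm)²/n = 118406.25 − 3217.5²/89 = 2088.2022
Population variance = 2088.2022 / 89 = 23.4629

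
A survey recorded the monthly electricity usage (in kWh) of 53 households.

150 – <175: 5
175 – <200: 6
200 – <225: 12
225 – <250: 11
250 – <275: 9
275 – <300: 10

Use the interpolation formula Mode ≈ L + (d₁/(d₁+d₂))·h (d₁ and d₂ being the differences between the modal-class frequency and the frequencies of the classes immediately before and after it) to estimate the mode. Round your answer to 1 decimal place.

Modal class: 200 – <225 (highest frequency 12).
d₁ = 12 − 6 = 6, d₂ = 12 − 11 = 1
Mode ≈ 200 + (6/(6+1)) × 25 = 200 + 21.4286 = 221.4286

221.4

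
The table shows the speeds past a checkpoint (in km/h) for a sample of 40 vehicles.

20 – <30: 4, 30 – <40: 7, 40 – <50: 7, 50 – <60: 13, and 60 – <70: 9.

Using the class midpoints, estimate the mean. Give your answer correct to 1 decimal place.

49.0

Midpoints: 25, 35, 45, 55, 65
Σfm = 4×25 + 7×35 + 7×45 + 13×55 + 9×65 = 1960
n = Σf = 40
Mean = 1960 / 40 = 49.0000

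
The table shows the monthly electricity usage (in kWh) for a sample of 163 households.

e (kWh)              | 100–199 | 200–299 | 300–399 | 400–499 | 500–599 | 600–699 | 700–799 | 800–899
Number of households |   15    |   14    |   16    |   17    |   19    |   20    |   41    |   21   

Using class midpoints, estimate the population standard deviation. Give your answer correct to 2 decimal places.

Midpoints: 149.5, 249.5, 349.5, 449.5, 549.5, 649.5, 749.5, 849.5
n = 163, Σfm = 90968.5, mean = 558.0890
Σfm² = 58956490.75
Σf(m − x̄)² = Σfm² − (Σfm)²/n = 58956490.75 − 90968.5²/163 = 8187975.4601
Population variance = 8187975.4601 / 163 = 50232.9783
Standard deviation = √50232.9783 = 224.1271

224.13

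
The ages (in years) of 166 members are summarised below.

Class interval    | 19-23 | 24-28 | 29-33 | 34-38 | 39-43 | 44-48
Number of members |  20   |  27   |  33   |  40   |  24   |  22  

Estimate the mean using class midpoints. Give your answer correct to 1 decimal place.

Midpoints: 21, 26, 31, 36, 41, 46
Σfm = 20×21 + 27×26 + 33×31 + 40×36 + 24×41 + 22×46 = 5581
n = Σf = 166
Mean = 5581 / 166 = 33.6205

33.6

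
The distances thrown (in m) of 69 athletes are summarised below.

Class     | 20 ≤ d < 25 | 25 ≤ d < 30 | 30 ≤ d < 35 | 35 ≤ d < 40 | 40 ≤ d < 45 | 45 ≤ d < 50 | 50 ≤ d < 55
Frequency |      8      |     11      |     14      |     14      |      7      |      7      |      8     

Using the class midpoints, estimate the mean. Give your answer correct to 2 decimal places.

36.41

Midpoints: 22.5, 27.5, 32.5, 37.5, 42.5, 47.5, 52.5
Σfm = 8×22.5 + 11×27.5 + 14×32.5 + 14×37.5 + 7×42.5 + 7×47.5 + 8×52.5 = 2512.5
n = Σf = 69
Mean = 2512.5 / 69 = 36.4130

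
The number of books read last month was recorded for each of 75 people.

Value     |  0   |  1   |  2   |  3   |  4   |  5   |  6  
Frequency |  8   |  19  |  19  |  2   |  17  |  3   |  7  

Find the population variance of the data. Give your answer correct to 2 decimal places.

Values: 0, 1, 2, 3, 4, 5, 6
n = 75, Σfx = 188, mean = 2.5067
Σfx² = 712
Σf(x − x̄)² = Σfx² − (Σfx)²/n = 712 − 188²/75 = 240.7467
Population variance = 240.7467 / 75 = 3.2100

3.21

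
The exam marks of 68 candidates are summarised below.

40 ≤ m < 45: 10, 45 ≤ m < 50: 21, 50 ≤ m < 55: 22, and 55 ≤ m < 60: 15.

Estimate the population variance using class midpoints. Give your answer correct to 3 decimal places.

24.286

Midpoints: 42.5, 47.5, 52.5, 57.5
n = 68, Σfm = 3440, mean = 50.5882
Σfm² = 175675
Σf(m − x̄)² = Σfm² − (Σfm)²/n = 175675 − 3440²/68 = 1651.4706
Population variance = 1651.4706 / 68 = 24.2863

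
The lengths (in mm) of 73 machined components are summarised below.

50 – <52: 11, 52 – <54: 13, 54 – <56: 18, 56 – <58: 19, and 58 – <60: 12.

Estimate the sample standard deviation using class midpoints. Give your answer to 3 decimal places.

2.615

Midpoints: 51, 53, 55, 57, 59
n = 73, Σfm = 4031, mean = 55.2192
Σfm² = 223081
Σf(m − x̄)² = Σfm² − (Σfm)²/n = 223081 − 4031²/73 = 492.4932
Sample variance = 492.4932 / 72 = 6.8402
Standard deviation = √6.8402 = 2.6154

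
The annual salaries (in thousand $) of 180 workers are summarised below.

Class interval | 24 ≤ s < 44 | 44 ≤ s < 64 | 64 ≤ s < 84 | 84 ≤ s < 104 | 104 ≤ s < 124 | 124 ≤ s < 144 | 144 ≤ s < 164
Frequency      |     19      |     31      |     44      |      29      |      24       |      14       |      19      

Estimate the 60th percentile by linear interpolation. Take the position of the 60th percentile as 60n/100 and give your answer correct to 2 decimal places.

93.66

Cumulative frequencies: 19, 50, 94, 123, 147, 161, 180
n = 180; position = 60n/100 = 108.
This falls in the class 84 ≤ s < 104: L = 84, F = 94, f = 29, h = 20.
60th percentile ≈ 84 + ((108 − 94) / 29) × 20 = 93.6552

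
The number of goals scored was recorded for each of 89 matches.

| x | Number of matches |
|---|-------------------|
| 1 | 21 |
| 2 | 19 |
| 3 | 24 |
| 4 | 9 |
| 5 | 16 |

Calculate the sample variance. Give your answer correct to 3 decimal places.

1.949

Values: 1, 2, 3, 4, 5
n = 89, Σfx = 247, mean = 2.7753
Σfx² = 857
Σf(x − x̄)² = Σfx² − (Σfx)²/n = 857 − 247²/89 = 171.5056
Sample variance = 171.5056 / 88 = 1.9489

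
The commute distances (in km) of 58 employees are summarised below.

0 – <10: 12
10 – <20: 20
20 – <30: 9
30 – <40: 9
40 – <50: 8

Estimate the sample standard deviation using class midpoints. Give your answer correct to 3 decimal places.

Midpoints: 5, 15, 25, 35, 45
n = 58, Σfm = 1260, mean = 21.7241
Σfm² = 37650
Σf(m − x̄)² = Σfm² − (Σfm)²/n = 37650 − 1260²/58 = 10277.5862
Sample variance = 10277.5862 / 57 = 180.3085
Standard deviation = √180.3085 = 13.4279

13.428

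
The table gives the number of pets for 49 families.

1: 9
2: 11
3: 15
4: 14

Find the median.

3

Cumulative frequencies: 9, 20, 35, 49
n = 49, so the median is the value in position (n+1)/2 = 25.
Position 25 falls at value 3.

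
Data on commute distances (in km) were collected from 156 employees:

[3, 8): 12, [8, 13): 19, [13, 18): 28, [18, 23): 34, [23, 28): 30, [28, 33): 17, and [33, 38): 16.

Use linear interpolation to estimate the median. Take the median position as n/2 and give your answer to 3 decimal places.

Cumulative frequencies: 12, 31, 59, 93, 123, 140, 156
n = 156; position = n/2 = 78.
This falls in the class [18, 23): L = 18, F = 59, f = 34, h = 5.
Median ≈ 18 + ((78 − 59) / 34) × 5 = 20.7941

20.794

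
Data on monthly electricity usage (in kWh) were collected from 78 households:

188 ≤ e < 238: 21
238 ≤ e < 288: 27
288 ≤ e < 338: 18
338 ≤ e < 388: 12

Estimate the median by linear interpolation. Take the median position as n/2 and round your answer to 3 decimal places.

271.333

Cumulative frequencies: 21, 48, 66, 78
n = 78; position = n/2 = 39.
This falls in the class 238 ≤ e < 288: L = 238, F = 21, f = 27, h = 50.
Median ≈ 238 + ((39 − 21) / 27) × 50 = 271.3333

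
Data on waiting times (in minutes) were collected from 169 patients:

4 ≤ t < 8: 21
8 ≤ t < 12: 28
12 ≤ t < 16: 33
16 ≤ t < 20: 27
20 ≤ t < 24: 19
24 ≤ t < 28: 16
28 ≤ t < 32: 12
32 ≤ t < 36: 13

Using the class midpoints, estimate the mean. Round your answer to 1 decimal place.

Midpoints: 6, 10, 14, 18, 22, 26, 30, 34
Σfm = 21×6 + 28×10 + 33×14 + 27×18 + 19×22 + 16×26 + 12×30 + 13×34 = 2990
n = Σf = 169
Mean = 2990 / 169 = 17.6923

17.7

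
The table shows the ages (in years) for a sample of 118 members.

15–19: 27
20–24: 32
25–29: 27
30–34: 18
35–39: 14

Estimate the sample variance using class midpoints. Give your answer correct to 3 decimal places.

Midpoints: 17, 22, 27, 32, 37
n = 118, Σfm = 2986, mean = 25.3051
Σfm² = 80572
Σf(m − x̄)² = Σfm² − (Σfm)²/n = 80572 − 2986²/118 = 5011.0169
Sample variance = 5011.0169 / 117 = 42.8292

42.829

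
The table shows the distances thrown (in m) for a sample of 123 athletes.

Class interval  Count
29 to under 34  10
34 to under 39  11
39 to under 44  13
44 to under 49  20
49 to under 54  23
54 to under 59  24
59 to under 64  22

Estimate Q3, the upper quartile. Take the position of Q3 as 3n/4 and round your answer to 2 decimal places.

57.18

Cumulative frequencies: 10, 21, 34, 54, 77, 101, 123
n = 123; position = 3n/4 = 92.25.
This falls in the class 54 to under 59: L = 54, F = 77, f = 24, h = 5.
Upper quartile ≈ 54 + ((92.25 − 77) / 24) × 5 = 57.1771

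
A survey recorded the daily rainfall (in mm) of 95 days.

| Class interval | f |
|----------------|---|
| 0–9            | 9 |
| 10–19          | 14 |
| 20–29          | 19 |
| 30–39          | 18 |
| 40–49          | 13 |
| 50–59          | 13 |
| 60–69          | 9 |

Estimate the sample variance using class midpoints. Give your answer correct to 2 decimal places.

Midpoints: 4.5, 14.5, 24.5, 34.5, 44.5, 54.5, 64.5
n = 95, Σfm = 3197.5, mean = 33.6579
Σfm² = 137753.75
Σf(m − x̄)² = Σfm² − (Σfm)²/n = 137753.75 − 3197.5²/95 = 30132.6316
Sample variance = 30132.6316 / 94 = 320.5599

320.56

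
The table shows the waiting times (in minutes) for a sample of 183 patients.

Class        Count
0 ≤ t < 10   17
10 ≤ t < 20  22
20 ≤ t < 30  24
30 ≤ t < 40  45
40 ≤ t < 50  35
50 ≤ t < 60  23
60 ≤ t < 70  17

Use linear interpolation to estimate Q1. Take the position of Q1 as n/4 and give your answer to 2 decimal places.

22.81

Cumulative frequencies: 17, 39, 63, 108, 143, 166, 183
n = 183; position = n/4 = 45.75.
This falls in the class 20 ≤ t < 30: L = 20, F = 39, f = 24, h = 10.
Lower quartile ≈ 20 + ((45.75 − 39) / 24) × 10 = 22.8125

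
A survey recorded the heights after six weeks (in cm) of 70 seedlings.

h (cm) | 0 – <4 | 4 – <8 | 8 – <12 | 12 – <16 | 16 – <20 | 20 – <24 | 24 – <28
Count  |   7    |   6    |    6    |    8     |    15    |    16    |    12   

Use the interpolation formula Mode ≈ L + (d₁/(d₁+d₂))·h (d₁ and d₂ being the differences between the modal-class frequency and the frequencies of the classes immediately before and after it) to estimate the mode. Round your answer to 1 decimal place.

Modal class: 20 – <24 (highest frequency 16).
d₁ = 16 − 15 = 1, d₂ = 16 − 12 = 4
Mode ≈ 20 + (1/(1+4)) × 4 = 20 + 0.8000 = 20.8000

20.8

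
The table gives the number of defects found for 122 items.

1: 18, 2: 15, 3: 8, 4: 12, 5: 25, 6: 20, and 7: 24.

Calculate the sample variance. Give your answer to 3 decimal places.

Values: 1, 2, 3, 4, 5, 6, 7
n = 122, Σfx = 533, mean = 4.3689
Σfx² = 2863
Σf(x − x̄)² = Σfx² − (Σfx)²/n = 2863 − 533²/122 = 534.4016
Sample variance = 534.4016 / 121 = 4.4165

4.417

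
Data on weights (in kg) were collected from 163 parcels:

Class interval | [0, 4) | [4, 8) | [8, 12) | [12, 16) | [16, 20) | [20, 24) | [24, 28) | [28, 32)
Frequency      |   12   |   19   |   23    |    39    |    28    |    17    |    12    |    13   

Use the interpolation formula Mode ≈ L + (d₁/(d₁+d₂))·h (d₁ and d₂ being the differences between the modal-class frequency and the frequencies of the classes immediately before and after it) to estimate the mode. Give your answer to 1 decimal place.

14.4

Modal class: [12, 16) (highest frequency 39).
d₁ = 39 − 23 = 16, d₂ = 39 − 28 = 11
Mode ≈ 12 + (16/(16+11)) × 4 = 12 + 2.3704 = 14.3704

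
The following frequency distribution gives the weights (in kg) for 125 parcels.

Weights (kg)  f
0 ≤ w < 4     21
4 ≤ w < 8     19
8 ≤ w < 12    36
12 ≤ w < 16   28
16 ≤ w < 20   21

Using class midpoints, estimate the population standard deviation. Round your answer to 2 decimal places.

Midpoints: 2, 6, 10, 14, 18
n = 125, Σfm = 1286, mean = 10.2880
Σfm² = 16660
Σf(m − x̄)² = Σfm² − (Σfm)²/n = 16660 − 1286²/125 = 3429.6320
Population variance = 3429.6320 / 125 = 27.4371
Standard deviation = √27.4371 = 5.2380

5.24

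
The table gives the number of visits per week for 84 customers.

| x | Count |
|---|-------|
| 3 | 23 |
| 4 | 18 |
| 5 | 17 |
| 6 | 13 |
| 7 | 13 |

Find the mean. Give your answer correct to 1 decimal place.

4.7

Values: 3, 4, 5, 6, 7
Σfx = 23×3 + 18×4 + 17×5 + 13×6 + 13×7 = 395
n = Σf = 84
Mean = 395 / 84 = 4.7024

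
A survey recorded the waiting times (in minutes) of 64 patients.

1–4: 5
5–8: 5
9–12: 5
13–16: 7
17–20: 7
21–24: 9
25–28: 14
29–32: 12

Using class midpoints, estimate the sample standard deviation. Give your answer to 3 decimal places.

Midpoints: 2.5, 6.5, 10.5, 14.5, 18.5, 22.5, 26.5, 30.5
n = 64, Σfm = 1268, mean = 19.8125
Σfm² = 30212
Σf(m − x̄)² = Σfm² − (Σfm)²/n = 30212 − 1268²/64 = 5089.7500
Sample variance = 5089.7500 / 63 = 80.7897
Standard deviation = √80.7897 = 8.9883

8.988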